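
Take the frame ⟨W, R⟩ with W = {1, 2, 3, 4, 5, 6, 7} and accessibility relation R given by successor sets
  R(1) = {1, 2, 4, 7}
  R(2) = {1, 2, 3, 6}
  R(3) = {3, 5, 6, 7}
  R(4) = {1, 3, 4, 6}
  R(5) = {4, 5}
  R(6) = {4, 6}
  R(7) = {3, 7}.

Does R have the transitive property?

No

Transitive: no — 1 R 2 and 2 R 3, but not 1 R 3.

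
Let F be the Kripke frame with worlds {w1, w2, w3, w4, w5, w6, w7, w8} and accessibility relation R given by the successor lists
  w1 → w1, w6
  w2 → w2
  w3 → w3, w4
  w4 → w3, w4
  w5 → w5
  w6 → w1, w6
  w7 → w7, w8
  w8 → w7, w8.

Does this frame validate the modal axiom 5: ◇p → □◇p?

Axiom 5 corresponds to the accessibility relation being Euclidean.
Euclidean: yes — any two successors of a common world are R-related.

Yes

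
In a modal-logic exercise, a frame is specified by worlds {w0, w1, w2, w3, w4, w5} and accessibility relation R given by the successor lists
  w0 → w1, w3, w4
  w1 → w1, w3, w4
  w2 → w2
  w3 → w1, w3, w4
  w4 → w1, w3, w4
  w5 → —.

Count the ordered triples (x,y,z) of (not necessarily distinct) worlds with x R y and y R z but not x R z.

0

R is transitive; there are no such tuples.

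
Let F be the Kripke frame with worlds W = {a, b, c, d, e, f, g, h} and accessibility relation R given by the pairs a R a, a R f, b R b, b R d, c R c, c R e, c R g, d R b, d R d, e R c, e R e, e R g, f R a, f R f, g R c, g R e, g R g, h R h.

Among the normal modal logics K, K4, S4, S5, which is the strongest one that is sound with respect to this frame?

Transitive (axiom 4): yes — every two-step R-path is closed by a direct edge.
Reflexive (axiom T): yes — every world is R-related to itself.
Euclidean (axiom 5): yes — any two successors of a common world are R-related.
So F validates K, K4, S4, S5. The strongest is S5.

S5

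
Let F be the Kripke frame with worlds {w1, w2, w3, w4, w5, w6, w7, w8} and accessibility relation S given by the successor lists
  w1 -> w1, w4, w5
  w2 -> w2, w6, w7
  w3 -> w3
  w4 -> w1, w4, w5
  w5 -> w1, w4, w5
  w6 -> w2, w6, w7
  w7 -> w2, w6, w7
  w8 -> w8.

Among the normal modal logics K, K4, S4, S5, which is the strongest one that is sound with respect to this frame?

Transitive (axiom 4): yes — every two-step S-path is closed by a direct edge.
Reflexive (axiom T): yes — every world is S-related to itself.
Euclidean (axiom 5): yes — any two successors of a common world are S-related.
So F validates K, K4, S4, S5. The strongest is S5.

S5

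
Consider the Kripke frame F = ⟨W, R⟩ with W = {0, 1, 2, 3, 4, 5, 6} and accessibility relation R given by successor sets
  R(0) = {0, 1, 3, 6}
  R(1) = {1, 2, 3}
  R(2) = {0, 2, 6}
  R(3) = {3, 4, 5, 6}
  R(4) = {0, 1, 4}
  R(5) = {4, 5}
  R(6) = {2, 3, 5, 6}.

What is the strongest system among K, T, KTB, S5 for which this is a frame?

Reflexive (axiom T): yes — every world is R-related to itself.
Symmetric (axiom B): no — 0 R 1 but not 1 R 0.
Euclidean (axiom 5): no — 0 R 1 and 0 R 6, but not 1 R 6.
So F validates K, T; KTB would additionally require R to be symmetric. The strongest is T.

T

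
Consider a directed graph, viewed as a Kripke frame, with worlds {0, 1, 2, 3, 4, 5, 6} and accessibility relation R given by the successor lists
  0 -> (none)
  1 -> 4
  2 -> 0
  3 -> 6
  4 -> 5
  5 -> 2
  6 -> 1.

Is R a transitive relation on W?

No

Transitive: no — 1 R 4 and 4 R 5, but not 1 R 5.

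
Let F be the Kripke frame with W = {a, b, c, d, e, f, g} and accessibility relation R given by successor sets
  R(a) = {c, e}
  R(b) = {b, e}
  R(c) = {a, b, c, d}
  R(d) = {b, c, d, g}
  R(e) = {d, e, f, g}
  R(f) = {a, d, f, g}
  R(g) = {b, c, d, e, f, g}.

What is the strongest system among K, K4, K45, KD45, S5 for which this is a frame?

Transitive (axiom 4): no — a R c and c R b, but not a R b.
Euclidean (axiom 5): no — a R c and a R e, but not c R e.
Serial (axiom D): yes — every world has a successor (e.g. a R c).
Reflexive (axiom T): no — a is not related to itself.
So F validates K; K4 would additionally require R to be transitive. The strongest is K.

K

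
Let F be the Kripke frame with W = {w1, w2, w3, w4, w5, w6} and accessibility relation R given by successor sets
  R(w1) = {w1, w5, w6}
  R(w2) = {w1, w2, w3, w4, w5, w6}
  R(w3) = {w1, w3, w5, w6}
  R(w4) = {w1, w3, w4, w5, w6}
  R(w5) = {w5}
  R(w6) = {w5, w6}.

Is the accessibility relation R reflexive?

Reflexive: yes — every world is R-related to itself.

Yes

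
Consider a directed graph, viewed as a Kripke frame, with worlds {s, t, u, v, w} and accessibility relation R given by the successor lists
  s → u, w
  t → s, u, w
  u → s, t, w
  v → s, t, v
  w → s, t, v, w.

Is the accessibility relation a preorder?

Reflexive: no — s is not related to itself.
Transitive: no — s R u and u R t, but not s R t.
So R is not a preorder.

No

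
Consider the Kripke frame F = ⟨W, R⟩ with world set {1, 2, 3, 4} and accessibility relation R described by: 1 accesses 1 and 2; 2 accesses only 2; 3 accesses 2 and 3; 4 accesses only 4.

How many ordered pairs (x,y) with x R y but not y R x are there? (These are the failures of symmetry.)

2

Enumerating: (1,2), (3,2).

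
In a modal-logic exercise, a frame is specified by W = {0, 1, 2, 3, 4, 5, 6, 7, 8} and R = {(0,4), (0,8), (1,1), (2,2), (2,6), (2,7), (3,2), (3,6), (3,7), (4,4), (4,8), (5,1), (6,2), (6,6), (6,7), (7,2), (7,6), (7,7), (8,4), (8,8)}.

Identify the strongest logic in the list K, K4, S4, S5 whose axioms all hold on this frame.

K4

Transitive (axiom 4): yes — every two-step R-path is closed by a direct edge.
Reflexive (axiom T): no — 0 is not related to itself.
Euclidean (axiom 5): yes — any two successors of a common world are R-related.
So F validates K, K4; S4 would additionally require R to be reflexive. The strongest is K4.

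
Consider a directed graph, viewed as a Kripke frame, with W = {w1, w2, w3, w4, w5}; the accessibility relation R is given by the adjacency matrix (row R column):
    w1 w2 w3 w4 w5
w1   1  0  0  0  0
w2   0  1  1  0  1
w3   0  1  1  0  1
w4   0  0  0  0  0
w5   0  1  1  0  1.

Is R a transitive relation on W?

Yes

Transitive: yes — every two-step R-path is closed by a direct edge.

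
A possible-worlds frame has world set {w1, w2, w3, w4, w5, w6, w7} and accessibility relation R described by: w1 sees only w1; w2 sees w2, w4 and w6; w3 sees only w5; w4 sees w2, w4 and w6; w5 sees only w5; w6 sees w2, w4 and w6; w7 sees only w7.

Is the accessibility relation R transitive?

Transitive: yes — every two-step R-path is closed by a direct edge.

Yes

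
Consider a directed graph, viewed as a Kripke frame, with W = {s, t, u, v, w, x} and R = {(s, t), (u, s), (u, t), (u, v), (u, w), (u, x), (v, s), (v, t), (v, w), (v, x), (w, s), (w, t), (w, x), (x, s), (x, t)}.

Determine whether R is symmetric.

No

Symmetric: no — s R t but not t R s.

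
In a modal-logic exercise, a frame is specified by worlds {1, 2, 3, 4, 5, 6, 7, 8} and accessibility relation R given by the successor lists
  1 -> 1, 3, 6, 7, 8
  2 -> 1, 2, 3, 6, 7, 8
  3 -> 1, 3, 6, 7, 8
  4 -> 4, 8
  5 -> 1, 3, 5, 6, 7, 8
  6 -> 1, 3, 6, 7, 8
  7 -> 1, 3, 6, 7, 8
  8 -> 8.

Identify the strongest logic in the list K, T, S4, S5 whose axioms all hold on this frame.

S4

Reflexive (axiom T): yes — every world is R-related to itself.
Transitive (axiom 4): yes — every two-step R-path is closed by a direct edge.
Euclidean (axiom 5): no — 1 R 8 and 1 R 3, but not 8 R 3.
So F validates K, T, S4; S5 would additionally require R to be Euclidean. The strongest is S4.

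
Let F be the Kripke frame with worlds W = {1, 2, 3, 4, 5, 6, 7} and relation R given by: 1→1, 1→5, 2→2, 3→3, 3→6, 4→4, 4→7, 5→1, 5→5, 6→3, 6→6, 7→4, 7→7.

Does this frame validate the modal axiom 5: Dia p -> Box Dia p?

Yes

Axiom 5 corresponds to the accessibility relation being Euclidean.
Euclidean: yes — any two successors of a common world are R-related.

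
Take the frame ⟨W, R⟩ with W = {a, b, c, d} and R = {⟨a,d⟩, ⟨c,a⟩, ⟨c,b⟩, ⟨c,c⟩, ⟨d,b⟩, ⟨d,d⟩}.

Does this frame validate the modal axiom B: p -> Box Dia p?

No

The schema B characterises exactly the symmetric frames.
Symmetric: no — a R d but not d R a.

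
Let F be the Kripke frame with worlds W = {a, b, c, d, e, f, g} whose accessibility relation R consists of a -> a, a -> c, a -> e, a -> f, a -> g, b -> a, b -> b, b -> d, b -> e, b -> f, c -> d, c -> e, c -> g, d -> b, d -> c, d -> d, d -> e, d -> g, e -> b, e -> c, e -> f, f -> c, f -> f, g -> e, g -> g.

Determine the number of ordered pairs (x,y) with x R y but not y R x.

Enumerating: (a,c), (a,e), (a,f), (a,g), (b,a), (b,f), (c,g), (d,e), (d,g), (e,f), (f,c), (g,e).

12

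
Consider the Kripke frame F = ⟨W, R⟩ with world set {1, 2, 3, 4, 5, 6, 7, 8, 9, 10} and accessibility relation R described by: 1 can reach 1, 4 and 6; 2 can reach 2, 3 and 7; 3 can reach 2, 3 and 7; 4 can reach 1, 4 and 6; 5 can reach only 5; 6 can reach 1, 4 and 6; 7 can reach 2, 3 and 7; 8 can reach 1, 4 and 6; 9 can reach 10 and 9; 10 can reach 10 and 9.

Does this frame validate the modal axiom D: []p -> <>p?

By correspondence theory, D is valid on a frame iff R is serial.
Serial: yes — every world has a successor (e.g. 1 R 1).

Yes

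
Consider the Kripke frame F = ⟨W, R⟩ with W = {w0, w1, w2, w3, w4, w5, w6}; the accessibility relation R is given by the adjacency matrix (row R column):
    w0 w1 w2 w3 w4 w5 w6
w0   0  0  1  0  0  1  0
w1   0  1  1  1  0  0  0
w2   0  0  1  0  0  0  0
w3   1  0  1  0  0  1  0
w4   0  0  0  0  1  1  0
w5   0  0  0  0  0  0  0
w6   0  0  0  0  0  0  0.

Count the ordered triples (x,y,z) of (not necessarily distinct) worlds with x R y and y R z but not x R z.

2

Enumerating: (w1,w3,w0), (w1,w3,w5).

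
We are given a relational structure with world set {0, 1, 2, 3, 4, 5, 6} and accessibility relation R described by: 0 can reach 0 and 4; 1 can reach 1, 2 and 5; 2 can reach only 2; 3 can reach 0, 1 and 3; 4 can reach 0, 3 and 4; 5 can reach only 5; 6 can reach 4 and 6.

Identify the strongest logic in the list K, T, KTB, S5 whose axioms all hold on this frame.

Reflexive (axiom T): yes — every world is R-related to itself.
Symmetric (axiom B): no — 1 R 2 but not 2 R 1.
Euclidean (axiom 5): no — 1 R 2 and 1 R 5, but not 2 R 5.
So F validates K, T; KTB would additionally require R to be symmetric. The strongest is T.

T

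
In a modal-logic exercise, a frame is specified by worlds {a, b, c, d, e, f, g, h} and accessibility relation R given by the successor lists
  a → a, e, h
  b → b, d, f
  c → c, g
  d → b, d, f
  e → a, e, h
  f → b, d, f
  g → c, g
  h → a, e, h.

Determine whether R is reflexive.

Yes

Reflexive: yes — every world is R-related to itself.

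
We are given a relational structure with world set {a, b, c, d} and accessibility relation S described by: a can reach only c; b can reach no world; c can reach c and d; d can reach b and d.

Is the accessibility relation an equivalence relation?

Reflexive: no — a is not related to itself.
Symmetric: no — a S c but not c S a.
Transitive: no — a S c and c S d, but not a S d.
So S is not an equivalence relation.

No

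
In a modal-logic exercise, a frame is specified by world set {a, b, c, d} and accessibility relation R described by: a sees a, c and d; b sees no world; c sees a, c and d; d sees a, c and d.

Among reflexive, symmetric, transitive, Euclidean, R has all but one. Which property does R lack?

reflexive

Reflexive: no — b is not related to itself.
Symmetric: yes — every pair in R has its reverse in R.
Transitive: yes — every two-step R-path is closed by a direct edge.
Euclidean: yes — any two successors of a common world are R-related.
Only reflexive fails.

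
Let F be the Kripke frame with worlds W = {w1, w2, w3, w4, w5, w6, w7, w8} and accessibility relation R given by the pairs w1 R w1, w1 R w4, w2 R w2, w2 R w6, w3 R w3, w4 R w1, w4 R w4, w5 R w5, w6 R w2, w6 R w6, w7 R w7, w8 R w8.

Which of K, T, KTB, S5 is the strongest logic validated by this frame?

S5

Reflexive (axiom T): yes — every world is R-related to itself.
Symmetric (axiom B): yes — every pair in R has its reverse in R.
Euclidean (axiom 5): yes — any two successors of a common world are R-related.
So F validates K, T, KTB, S5. The strongest is S5.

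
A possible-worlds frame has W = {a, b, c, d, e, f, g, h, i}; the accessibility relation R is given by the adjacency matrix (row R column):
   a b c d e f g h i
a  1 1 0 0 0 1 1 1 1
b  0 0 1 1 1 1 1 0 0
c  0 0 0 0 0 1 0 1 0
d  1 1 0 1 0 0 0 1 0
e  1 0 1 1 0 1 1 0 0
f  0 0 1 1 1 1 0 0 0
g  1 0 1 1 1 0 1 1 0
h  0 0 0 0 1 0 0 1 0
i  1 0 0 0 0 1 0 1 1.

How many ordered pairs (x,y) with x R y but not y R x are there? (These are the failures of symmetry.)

20

Enumerating: (a,b), (a,f), (a,h), (b,c), (b,e), (b,f), (b,g), (c,h), (d,a), (d,h), (e,a), (e,c), … and 8 more.
Total: 20.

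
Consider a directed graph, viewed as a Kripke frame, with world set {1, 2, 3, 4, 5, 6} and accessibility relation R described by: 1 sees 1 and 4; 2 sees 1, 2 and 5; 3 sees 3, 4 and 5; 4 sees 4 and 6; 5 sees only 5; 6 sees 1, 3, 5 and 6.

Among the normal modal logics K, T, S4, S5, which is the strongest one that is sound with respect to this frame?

T

Reflexive (axiom T): yes — every world is R-related to itself.
Transitive (axiom 4): no — 1 R 4 and 4 R 6, but not 1 R 6.
Euclidean (axiom 5): no — 2 R 1 and 2 R 5, but not 1 R 5.
So F validates K, T; S4 would additionally require R to be transitive. The strongest is T.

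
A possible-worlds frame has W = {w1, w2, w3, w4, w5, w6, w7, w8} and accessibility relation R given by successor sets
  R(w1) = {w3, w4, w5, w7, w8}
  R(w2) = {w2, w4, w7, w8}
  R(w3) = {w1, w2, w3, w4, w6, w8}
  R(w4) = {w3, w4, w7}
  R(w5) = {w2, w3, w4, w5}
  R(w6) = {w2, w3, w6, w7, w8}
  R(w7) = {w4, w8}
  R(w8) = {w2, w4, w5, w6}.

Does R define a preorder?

No

Reflexive: no — w1 is not related to itself.
Transitive: no — w1 R w3 and w3 R w2, but not w1 R w2.
So R is not a preorder.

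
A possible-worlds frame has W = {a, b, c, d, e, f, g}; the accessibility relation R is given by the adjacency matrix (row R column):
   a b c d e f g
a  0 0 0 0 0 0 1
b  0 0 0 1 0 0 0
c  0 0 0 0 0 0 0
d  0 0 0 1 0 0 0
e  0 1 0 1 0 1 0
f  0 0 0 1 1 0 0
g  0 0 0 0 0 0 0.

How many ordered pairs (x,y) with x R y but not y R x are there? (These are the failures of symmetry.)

Enumerating: (a,g), (b,d), (e,b), (e,d), (f,d).

5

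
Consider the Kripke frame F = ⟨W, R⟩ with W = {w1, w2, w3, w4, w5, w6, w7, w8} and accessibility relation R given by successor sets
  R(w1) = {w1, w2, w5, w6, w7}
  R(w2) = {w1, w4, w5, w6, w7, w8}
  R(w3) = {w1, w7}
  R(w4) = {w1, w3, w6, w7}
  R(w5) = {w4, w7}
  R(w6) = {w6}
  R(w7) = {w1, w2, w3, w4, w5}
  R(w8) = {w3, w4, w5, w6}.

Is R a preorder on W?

No

Reflexive: no — w2 is not related to itself.
Transitive: no — w1 R w2 and w2 R w4, but not w1 R w4.
So R is not a preorder.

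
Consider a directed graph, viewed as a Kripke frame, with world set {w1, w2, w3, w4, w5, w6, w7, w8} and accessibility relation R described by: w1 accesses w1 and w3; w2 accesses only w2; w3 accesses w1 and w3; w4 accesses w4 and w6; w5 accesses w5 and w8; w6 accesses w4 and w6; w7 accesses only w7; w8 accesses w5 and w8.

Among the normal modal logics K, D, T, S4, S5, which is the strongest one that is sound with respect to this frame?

S5

Serial (axiom D): yes — every world has a successor (e.g. w1 R w1).
Reflexive (axiom T): yes — every world is R-related to itself.
Transitive (axiom 4): yes — every two-step R-path is closed by a direct edge.
Euclidean (axiom 5): yes — any two successors of a common world are R-related.
So F validates K, D, T, S4, S5. The strongest is S5.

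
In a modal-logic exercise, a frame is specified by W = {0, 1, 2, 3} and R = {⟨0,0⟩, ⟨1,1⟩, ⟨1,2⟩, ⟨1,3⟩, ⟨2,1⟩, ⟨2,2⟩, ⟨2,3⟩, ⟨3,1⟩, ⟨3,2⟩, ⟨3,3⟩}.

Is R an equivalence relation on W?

Yes

Reflexive: yes — every world is R-related to itself.
Symmetric: yes — every pair in R has its reverse in R.
Transitive: yes — every two-step R-path is closed by a direct edge.
So R is an equivalence relation.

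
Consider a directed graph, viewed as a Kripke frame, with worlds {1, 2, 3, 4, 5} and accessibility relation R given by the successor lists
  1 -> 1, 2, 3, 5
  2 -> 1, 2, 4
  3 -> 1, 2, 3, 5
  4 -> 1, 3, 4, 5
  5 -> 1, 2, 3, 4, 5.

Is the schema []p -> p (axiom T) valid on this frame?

Yes

Axiom T corresponds to the accessibility relation being reflexive.
Reflexive: yes — every world is R-related to itself.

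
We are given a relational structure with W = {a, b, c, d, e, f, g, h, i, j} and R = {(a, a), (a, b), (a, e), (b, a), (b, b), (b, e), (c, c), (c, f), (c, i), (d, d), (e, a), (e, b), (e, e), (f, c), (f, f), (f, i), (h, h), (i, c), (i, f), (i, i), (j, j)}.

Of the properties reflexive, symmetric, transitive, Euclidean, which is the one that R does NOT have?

Reflexive: no — g is not related to itself.
Symmetric: yes — every pair in R has its reverse in R.
Transitive: yes — every two-step R-path is closed by a direct edge.
Euclidean: yes — any two successors of a common world are R-related.
Only reflexive fails.

reflexive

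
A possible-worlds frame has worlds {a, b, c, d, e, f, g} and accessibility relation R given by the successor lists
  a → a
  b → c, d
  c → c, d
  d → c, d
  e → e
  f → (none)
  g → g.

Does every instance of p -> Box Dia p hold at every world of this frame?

The schema B characterises exactly the symmetric frames.
Symmetric: no — b R c but not c R b.

No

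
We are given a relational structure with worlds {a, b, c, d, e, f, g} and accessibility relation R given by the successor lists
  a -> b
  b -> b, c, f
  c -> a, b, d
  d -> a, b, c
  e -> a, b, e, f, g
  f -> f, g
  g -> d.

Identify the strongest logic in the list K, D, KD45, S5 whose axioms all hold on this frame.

Serial (axiom D): yes — every world has a successor (e.g. a R b).
Euclidean (axiom 5): no — b R c and b R f, but not c R f.
Transitive (axiom 4): no — a R b and b R c, but not a R c.
Reflexive (axiom T): no — a is not related to itself.
So F validates K, D; KD45 would additionally require R to be Euclidean and transitive. The strongest is D.

D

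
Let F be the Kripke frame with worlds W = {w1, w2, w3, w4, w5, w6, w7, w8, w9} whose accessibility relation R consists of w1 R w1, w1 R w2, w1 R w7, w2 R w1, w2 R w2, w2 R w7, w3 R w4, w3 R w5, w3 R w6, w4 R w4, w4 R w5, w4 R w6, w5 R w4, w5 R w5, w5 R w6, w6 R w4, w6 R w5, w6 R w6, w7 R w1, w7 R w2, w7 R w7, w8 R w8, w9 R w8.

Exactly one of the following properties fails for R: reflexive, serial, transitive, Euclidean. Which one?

Reflexive: no — w3 is not related to itself.
Serial: yes — every world has a successor (e.g. w1 R w1).
Transitive: yes — every two-step R-path is closed by a direct edge.
Euclidean: yes — any two successors of a common world are R-related.
Only reflexive fails.

reflexive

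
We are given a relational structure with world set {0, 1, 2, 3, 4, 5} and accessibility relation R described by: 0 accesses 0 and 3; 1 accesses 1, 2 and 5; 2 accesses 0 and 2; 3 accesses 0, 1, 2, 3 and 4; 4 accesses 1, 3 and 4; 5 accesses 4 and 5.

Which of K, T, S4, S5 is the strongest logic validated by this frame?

T

Reflexive (axiom T): yes — every world is R-related to itself.
Transitive (axiom 4): no — 0 R 3 and 3 R 1, but not 0 R 1.
Euclidean (axiom 5): no — 1 R 2 and 1 R 5, but not 2 R 5.
So F validates K, T; S4 would additionally require R to be transitive. The strongest is T.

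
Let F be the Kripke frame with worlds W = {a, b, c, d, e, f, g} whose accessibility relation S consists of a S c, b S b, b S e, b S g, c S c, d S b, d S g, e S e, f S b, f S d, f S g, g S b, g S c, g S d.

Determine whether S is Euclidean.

Euclidean: no — b S e and b S g, but not e S g.

No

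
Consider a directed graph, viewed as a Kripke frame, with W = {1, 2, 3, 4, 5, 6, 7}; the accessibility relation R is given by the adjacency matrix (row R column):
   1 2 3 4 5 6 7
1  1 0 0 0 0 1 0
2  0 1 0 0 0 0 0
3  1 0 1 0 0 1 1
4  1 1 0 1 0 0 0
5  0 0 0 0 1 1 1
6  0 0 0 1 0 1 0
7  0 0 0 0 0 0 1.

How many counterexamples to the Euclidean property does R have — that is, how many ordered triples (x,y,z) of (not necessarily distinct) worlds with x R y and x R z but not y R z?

18

Enumerating: (1,6,1), (3,1,3), (3,1,7), (3,6,1), (3,6,3), (3,6,7), (3,7,1), (3,7,3), (3,7,6), (4,1,2), (4,1,4), (4,2,1), (4,2,4), (5,6,5), (5,6,7), (5,7,5), (5,7,6), (6,4,6).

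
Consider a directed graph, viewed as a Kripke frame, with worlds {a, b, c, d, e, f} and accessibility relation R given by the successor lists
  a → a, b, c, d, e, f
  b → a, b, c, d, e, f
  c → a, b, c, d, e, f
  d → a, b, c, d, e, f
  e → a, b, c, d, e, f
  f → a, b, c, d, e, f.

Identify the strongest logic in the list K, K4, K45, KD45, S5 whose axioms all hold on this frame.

Transitive (axiom 4): yes — every two-step R-path is closed by a direct edge.
Euclidean (axiom 5): yes — any two successors of a common world are R-related.
Serial (axiom D): yes — every world has a successor (e.g. a R a).
Reflexive (axiom T): yes — every world is R-related to itself.
So F validates K, K4, K45, KD45, S5. The strongest is S5.

S5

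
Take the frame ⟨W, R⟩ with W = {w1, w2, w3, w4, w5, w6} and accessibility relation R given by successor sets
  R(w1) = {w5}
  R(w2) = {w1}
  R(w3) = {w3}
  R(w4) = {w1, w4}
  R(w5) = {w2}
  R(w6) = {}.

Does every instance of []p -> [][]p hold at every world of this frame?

No

Axiom 4 corresponds to the accessibility relation being transitive.
Transitive: no — w1 R w5 and w5 R w2, but not w1 R w2.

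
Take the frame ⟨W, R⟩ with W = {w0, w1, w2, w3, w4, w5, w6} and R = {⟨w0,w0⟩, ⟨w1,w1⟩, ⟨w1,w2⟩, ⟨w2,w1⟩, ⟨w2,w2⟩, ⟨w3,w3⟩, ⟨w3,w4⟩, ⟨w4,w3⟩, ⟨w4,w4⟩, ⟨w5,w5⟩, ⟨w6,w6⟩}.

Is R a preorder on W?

Reflexive: yes — every world is R-related to itself.
Transitive: yes — every two-step R-path is closed by a direct edge.
So R is a preorder.

Yes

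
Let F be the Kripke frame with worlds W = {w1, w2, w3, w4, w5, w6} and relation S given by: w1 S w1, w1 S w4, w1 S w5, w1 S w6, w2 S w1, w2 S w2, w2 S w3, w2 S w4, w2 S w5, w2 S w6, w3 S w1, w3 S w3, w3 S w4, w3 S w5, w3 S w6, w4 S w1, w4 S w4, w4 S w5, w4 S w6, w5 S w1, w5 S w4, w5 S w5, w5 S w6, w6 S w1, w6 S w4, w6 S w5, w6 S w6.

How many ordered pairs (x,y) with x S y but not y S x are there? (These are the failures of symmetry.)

Enumerating: (w2,w1), (w2,w3), (w2,w4), (w2,w5), (w2,w6), (w3,w1), (w3,w4), (w3,w5), (w3,w6).

9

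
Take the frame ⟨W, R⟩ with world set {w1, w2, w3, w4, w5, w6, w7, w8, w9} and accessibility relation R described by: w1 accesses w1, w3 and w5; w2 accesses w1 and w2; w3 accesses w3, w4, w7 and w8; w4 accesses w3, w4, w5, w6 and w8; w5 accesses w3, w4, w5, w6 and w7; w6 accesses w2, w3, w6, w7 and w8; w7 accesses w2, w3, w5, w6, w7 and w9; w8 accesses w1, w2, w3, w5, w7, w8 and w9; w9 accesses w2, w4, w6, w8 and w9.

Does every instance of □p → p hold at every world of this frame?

Yes

By correspondence theory, T is valid on a frame iff R is reflexive.
Reflexive: yes — every world is R-related to itself.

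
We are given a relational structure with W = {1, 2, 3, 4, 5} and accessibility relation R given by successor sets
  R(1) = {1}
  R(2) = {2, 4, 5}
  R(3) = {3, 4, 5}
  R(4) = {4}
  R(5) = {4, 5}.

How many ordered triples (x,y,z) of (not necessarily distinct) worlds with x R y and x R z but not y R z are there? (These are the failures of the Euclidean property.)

7

Enumerating: (2,4,2), (2,4,5), (2,5,2), (3,4,3), (3,4,5), (3,5,3), (5,4,5).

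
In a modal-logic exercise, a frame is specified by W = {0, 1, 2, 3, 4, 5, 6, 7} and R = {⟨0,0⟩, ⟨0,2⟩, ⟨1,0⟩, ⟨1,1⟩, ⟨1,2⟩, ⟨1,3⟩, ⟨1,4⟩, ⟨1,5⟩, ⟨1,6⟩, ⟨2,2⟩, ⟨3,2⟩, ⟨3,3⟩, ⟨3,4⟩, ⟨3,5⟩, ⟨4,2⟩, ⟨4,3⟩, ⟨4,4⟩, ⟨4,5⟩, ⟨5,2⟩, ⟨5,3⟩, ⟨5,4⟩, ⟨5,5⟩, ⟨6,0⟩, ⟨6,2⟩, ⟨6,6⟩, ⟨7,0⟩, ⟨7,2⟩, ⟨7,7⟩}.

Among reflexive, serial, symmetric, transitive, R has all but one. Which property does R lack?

symmetric

Reflexive: yes — every world is R-related to itself.
Serial: yes — every world has a successor (e.g. 0 R 0).
Symmetric: no — 0 R 2 but not 2 R 0.
Transitive: yes — every two-step R-path is closed by a direct edge.
Only symmetric fails.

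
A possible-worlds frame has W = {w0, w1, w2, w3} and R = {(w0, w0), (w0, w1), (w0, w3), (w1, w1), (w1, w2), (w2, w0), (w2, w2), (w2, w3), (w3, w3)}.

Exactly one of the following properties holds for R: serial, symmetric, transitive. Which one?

serial

Serial: yes — every world has a successor (e.g. w0 R w0).
Symmetric: no — w0 R w1 but not w1 R w0.
Transitive: no — w0 R w1 and w1 R w2, but not w0 R w2.
Only serial holds.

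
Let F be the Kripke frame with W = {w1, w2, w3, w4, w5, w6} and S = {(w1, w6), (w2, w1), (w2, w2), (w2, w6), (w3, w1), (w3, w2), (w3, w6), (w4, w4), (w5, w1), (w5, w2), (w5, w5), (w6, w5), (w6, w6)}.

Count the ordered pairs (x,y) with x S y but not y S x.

Enumerating: (w1,w6), (w2,w1), (w2,w6), (w3,w1), (w3,w2), (w3,w6), (w5,w1), (w5,w2), (w6,w5).

9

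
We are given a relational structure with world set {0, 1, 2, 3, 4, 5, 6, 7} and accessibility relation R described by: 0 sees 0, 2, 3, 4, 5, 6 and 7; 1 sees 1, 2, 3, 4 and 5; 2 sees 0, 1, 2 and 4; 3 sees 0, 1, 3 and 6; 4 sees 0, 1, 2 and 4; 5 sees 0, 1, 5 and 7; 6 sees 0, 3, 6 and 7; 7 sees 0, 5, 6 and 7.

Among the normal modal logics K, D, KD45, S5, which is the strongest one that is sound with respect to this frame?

D

Serial (axiom D): yes — every world has a successor (e.g. 0 R 0).
Euclidean (axiom 5): no — 0 R 2 and 0 R 3, but not 2 R 3.
Transitive (axiom 4): no — 0 R 2 and 2 R 1, but not 0 R 1.
Reflexive (axiom T): yes — every world is R-related to itself.
So F validates K, D; KD45 would additionally require R to be Euclidean and transitive. The strongest is D.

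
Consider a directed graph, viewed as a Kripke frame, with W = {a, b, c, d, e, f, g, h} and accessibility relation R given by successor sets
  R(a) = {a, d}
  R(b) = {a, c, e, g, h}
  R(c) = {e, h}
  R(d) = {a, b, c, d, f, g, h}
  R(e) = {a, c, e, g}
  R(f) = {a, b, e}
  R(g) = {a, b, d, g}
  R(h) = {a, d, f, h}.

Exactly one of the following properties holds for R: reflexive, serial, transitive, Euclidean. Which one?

Reflexive: no — b is not related to itself.
Serial: yes — every world has a successor (e.g. a R a).
Transitive: no — a R d and d R b, but not a R b.
Euclidean: no — b R a and b R c, but not a R c.
Only serial holds.

serial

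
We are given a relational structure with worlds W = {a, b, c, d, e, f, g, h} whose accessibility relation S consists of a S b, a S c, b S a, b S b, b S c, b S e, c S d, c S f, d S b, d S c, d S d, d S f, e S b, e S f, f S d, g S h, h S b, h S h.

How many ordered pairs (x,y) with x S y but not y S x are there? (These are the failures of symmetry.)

Enumerating: (a,c), (b,c), (c,f), (d,b), (e,f), (g,h), (h,b).

7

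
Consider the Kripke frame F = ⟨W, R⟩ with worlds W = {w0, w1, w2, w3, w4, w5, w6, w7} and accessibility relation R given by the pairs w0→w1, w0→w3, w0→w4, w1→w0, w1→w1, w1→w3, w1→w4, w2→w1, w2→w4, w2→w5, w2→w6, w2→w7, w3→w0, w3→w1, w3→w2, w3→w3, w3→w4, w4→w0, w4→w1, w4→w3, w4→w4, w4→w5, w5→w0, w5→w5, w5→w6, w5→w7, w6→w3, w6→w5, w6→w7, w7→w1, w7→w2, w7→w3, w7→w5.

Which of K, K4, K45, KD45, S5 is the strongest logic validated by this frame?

K

Transitive (axiom 4): no — w0 R w3 and w3 R w2, but not w0 R w2.
Euclidean (axiom 5): no — w2 R w1 and w2 R w5, but not w1 R w5.
Serial (axiom D): yes — every world has a successor (e.g. w0 R w1).
Reflexive (axiom T): no — w0 is not related to itself.
So F validates K; K4 would additionally require R to be transitive. The strongest is K.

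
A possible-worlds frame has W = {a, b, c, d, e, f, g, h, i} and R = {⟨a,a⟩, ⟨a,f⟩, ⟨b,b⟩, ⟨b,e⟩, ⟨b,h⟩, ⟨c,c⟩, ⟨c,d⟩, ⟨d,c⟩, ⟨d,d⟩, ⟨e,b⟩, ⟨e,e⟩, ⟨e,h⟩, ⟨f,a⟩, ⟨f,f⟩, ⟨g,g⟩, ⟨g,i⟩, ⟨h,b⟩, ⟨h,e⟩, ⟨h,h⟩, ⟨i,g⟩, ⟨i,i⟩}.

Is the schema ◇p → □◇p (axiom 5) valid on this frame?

Axiom 5 corresponds to the accessibility relation being Euclidean.
Euclidean: yes — any two successors of a common world are R-related.

Yes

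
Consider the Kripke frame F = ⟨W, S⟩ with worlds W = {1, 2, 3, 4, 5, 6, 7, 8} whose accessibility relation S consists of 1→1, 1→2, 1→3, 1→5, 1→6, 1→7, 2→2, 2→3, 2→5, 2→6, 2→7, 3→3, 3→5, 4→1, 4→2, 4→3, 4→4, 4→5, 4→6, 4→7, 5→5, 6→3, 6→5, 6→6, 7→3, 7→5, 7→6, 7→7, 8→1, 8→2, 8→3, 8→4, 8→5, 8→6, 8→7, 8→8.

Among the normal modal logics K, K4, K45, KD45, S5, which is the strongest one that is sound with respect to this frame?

Transitive (axiom 4): yes — every two-step S-path is closed by a direct edge.
Euclidean (axiom 5): no — 1 S 3 and 1 S 2, but not 3 S 2.
Serial (axiom D): yes — every world has a successor (e.g. 1 S 1).
Reflexive (axiom T): yes — every world is S-related to itself.
So F validates K, K4; K45 would additionally require S to be Euclidean. The strongest is K4.

K4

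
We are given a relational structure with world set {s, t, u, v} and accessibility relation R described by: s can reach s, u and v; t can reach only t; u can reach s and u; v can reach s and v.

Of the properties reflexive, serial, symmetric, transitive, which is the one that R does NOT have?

transitive

Reflexive: yes — every world is R-related to itself.
Serial: yes — every world has a successor (e.g. s R s).
Symmetric: yes — every pair in R has its reverse in R.
Transitive: no — u R s and s R v, but not u R v.
Only transitive fails.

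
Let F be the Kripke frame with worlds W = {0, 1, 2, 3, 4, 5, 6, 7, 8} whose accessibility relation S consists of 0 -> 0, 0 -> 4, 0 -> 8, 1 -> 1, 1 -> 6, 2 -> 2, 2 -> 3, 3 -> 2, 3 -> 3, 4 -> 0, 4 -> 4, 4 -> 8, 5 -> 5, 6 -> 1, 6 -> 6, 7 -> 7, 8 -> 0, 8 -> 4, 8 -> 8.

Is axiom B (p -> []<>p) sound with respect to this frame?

Yes

By correspondence theory, B is valid on a frame iff S is symmetric.
Symmetric: yes — every pair in S has its reverse in S.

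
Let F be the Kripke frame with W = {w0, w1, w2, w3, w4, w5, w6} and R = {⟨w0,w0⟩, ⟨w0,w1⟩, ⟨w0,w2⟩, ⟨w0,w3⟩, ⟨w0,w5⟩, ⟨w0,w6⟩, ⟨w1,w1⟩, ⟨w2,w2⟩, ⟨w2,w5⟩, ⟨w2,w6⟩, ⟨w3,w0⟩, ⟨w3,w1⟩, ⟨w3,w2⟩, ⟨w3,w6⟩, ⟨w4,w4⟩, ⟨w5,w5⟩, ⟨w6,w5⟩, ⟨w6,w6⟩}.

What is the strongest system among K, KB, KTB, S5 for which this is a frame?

Symmetric (axiom B): no — w0 R w1 but not w1 R w0.
Reflexive (axiom T): no — w3 is not related to itself.
Euclidean (axiom 5): no — w0 R w1 and w0 R w2, but not w1 R w2.
So F validates K; KB would additionally require R to be symmetric. The strongest is K.

K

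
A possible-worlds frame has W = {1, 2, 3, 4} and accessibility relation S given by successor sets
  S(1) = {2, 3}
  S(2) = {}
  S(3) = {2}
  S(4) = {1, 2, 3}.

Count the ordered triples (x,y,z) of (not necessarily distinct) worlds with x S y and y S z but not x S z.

S is transitive; there are no such tuples.

0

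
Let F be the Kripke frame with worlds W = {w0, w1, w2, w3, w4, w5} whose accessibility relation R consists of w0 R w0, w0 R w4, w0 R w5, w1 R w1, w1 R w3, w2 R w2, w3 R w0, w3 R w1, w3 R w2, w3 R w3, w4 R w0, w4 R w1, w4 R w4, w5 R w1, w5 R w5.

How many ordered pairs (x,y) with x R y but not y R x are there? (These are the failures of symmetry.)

Enumerating: (w0,w5), (w3,w0), (w3,w2), (w4,w1), (w5,w1).

5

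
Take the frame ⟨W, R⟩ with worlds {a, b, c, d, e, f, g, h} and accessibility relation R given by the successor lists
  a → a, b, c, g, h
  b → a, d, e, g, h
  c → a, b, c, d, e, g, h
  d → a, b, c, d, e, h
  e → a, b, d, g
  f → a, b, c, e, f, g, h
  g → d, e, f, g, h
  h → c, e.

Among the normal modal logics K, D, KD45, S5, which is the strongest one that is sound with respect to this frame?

D

Serial (axiom D): yes — every world has a successor (e.g. a R a).
Euclidean (axiom 5): no — a R b and a R c, but not b R c.
Transitive (axiom 4): no — a R b and b R d, but not a R d.
Reflexive (axiom T): no — b is not related to itself.
So F validates K, D; KD45 would additionally require R to be Euclidean and transitive. The strongest is D.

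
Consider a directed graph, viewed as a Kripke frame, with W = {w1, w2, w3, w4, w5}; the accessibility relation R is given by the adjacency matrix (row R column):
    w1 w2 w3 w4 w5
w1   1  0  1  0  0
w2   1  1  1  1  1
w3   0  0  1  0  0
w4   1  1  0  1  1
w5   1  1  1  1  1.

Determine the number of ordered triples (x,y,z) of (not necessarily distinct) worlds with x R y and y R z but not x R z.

3

Enumerating: (w4,w1,w3), (w4,w2,w3), (w4,w5,w3).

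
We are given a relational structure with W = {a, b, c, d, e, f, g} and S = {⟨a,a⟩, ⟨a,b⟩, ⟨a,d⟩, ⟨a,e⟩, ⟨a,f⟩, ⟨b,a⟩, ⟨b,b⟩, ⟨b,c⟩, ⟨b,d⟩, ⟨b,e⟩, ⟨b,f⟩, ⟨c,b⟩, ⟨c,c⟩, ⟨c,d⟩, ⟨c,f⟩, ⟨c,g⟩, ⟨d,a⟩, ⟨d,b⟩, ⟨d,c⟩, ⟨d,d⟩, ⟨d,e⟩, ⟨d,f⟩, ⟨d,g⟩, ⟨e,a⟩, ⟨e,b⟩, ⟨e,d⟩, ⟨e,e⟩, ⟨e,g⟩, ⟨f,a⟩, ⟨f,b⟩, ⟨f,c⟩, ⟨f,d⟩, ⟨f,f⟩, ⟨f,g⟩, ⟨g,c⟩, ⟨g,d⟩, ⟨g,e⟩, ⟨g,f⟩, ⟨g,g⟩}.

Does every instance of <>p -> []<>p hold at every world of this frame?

No

The schema 5 characterises exactly the Euclidean frames.
Euclidean: no — a S e and a S f, but not e S f.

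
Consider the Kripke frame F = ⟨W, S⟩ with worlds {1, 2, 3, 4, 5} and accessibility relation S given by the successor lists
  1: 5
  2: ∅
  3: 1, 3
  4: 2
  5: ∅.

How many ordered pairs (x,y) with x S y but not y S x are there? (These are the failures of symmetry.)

Enumerating: (1,5), (3,1), (4,2).

3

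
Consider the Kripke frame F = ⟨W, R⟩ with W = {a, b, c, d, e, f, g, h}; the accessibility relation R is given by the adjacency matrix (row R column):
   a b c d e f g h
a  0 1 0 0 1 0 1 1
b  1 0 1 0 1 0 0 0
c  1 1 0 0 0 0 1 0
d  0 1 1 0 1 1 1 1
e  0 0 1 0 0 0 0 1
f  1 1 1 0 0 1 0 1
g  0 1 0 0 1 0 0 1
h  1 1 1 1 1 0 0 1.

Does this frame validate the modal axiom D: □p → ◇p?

The schema D characterises exactly the serial frames.
Serial: yes — every world has a successor (e.g. a R b).

Yes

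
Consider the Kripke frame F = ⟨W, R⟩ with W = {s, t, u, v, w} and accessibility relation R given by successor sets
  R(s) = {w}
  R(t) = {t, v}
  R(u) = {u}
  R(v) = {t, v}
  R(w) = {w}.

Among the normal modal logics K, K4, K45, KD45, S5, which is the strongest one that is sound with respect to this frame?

Transitive (axiom 4): yes — every two-step R-path is closed by a direct edge.
Euclidean (axiom 5): yes — any two successors of a common world are R-related.
Serial (axiom D): yes — every world has a successor (e.g. s R w).
Reflexive (axiom T): no — s is not related to itself.
So F validates K, K4, K45, KD45; S5 would additionally require R to be reflexive. The strongest is KD45.

KD45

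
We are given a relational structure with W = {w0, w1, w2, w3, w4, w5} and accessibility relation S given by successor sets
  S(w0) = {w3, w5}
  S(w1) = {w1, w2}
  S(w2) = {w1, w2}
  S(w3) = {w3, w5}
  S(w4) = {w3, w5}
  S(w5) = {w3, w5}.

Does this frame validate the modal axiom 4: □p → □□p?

Yes

The schema 4 characterises exactly the transitive frames.
Transitive: yes — every two-step S-path is closed by a direct edge.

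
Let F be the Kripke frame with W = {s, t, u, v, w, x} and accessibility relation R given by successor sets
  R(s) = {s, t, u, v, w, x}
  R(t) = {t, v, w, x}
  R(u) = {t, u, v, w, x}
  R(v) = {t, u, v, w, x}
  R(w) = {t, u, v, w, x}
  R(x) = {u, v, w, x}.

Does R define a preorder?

Reflexive: yes — every world is R-related to itself.
Transitive: no — t R v and v R u, but not t R u.
So R is not a preorder.

No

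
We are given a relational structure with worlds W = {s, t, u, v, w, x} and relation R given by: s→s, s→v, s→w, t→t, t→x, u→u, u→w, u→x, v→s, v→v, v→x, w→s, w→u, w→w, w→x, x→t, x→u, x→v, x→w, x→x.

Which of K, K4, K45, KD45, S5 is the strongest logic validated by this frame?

K

Transitive (axiom 4): no — s R v and v R x, but not s R x.
Euclidean (axiom 5): no — s R v and s R w, but not v R w.
Serial (axiom D): yes — every world has a successor (e.g. s R s).
Reflexive (axiom T): yes — every world is R-related to itself.
So F validates K; K4 would additionally require R to be transitive. The strongest is K.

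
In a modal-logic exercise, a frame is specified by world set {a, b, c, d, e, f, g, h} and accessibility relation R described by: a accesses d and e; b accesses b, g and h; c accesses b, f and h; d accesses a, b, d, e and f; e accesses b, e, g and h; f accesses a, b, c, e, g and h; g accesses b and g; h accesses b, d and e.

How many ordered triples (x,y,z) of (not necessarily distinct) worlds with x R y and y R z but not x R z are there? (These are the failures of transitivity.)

Enumerating: (a,d,a), (a,d,b), (a,d,f), (a,e,b), (a,e,g), (a,e,h), (b,h,d), (b,h,e), (c,b,g), (c,f,a), (c,f,c), (c,f,e), … and 21 more.
Total: 33.

33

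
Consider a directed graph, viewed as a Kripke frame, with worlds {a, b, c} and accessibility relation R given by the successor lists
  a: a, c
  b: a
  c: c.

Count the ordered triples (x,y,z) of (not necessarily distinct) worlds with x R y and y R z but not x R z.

1

Enumerating: (b,a,c).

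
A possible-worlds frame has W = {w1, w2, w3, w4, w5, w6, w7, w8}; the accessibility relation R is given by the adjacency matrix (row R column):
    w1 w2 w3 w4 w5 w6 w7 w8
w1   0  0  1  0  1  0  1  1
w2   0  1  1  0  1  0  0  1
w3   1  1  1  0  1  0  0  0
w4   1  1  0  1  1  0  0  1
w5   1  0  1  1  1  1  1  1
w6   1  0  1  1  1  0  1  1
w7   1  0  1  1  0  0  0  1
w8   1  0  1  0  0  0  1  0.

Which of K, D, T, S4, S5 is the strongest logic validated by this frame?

D

Serial (axiom D): yes — every world has a successor (e.g. w1 R w3).
Reflexive (axiom T): no — w1 is not related to itself.
Transitive (axiom 4): no — w1 R w3 and w3 R w2, but not w1 R w2.
Euclidean (axiom 5): no — w1 R w3 and w1 R w7, but not w3 R w7.
So F validates K, D; T would additionally require R to be reflexive. The strongest is D.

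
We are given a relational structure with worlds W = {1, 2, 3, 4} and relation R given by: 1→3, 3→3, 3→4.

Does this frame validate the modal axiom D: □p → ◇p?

Axiom D corresponds to the accessibility relation being serial.
Serial: no — 2 has no R-successor.

No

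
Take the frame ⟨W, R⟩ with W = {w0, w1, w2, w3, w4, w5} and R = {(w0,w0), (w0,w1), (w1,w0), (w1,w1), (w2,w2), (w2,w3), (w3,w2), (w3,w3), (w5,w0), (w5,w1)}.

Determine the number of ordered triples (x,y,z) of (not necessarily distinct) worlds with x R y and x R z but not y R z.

0

R is Euclidean; there are no such tuples.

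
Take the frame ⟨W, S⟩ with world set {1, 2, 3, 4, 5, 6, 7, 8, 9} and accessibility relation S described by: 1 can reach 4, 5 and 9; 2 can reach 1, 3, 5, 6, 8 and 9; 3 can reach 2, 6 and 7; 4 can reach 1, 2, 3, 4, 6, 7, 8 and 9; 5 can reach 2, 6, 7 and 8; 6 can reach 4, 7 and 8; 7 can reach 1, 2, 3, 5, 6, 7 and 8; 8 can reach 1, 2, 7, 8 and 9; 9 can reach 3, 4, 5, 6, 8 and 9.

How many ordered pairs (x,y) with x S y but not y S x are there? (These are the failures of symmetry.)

19

Enumerating: (1,5), (1,9), (2,1), (2,6), (2,9), (3,6), (4,2), (4,3), (4,7), (4,8), (5,6), (5,8), … and 7 more.
Total: 19.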